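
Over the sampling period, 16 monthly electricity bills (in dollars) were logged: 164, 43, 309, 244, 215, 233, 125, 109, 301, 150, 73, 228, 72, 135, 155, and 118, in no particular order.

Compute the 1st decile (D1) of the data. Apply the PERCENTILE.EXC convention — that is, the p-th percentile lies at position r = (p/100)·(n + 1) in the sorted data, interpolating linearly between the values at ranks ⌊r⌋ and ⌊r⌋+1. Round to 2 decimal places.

Sorted: 43, 72, 73, 109, 118, 125, 135, 150, 155, 164, 215, 228, 233, 244, 301, 309.
n = 16.
r = (10/100)·(16 + 1) = 1.7.
Rank 1 is 43 and rank 2 is 72.
Interpolate: 43 + 0.7·(72 − 43) = 43 + 0.7·29 = 63.3.

63.30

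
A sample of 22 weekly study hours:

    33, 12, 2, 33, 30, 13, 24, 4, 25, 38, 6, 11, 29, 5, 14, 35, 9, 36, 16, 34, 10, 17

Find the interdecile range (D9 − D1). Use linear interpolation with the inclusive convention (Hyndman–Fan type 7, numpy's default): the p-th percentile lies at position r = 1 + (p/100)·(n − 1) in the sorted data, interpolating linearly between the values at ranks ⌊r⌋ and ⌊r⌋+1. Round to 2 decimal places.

Sorted: 2, 4, 5, 6, 9, 10, 11, 12, 13, 14, 16, 17, 24, 25, 29, 30, 33, 33, 34, 35, 36, 38.
n = 22.
P10: r = 3.1; ranks 3–4 are 5, 6; interpolating gives 5.1.
P90: r = 19.9; ranks 19–20 are 34, 35; interpolating gives 34.9.
Difference: 34.9 − 5.1 = 29.8.

29.80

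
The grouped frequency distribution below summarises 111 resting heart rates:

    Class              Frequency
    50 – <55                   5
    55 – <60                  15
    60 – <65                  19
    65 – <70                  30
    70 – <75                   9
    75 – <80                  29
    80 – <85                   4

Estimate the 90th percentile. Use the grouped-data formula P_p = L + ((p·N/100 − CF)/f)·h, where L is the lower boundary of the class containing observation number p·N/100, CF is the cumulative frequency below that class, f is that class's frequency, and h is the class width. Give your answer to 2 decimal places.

N = 111; target position k = 90/100 · 111 = 99.9.
Cumulative frequencies: 5, 20, 39, 69, 78, 107, 111.
Observation 99.9 falls in the class 75 – <80.
L = 75, CF = 78, f = 29, h = 5.
P90 = 75 + ((99.9 − 78)/29)·5 = 75 + 3.77586 = 78.7759.

78.78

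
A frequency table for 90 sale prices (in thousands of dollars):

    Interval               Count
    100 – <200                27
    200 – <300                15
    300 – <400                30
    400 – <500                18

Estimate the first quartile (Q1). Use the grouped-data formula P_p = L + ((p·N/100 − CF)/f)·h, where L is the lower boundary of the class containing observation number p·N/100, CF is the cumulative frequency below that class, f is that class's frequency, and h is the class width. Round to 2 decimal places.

N = 90; target position k = 25/100 · 90 = 22.5.
Cumulative frequencies: 27, 42, 72, 90.
Observation 22.5 falls in the class 100 – <200.
L = 100, CF = 0, f = 27, h = 100.
P25 = 100 + ((22.5 − 0)/27)·100 = 100 + 83.3333 = 183.333.

183.33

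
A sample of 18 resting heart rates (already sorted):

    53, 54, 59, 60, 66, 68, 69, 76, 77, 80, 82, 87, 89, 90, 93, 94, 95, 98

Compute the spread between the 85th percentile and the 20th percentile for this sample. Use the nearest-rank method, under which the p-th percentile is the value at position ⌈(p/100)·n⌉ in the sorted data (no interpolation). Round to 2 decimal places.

34.00

n = 18.
P20: rank ⌈20/100·18⌉ = 4 → 60.
P85: rank ⌈85/100·18⌉ = 16 → 94.
Difference: 94 − 60 = 34.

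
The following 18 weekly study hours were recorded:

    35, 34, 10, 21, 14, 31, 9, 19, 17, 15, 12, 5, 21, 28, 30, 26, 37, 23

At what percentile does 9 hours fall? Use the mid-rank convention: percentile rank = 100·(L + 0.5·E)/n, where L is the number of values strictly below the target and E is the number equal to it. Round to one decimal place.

8.3

Sorted: 5, 9, 10, 12, 14, 15, 17, 19, 21, 21, 23, 26, 28, 30, 31, 34, 35, 37.
Count below 9: L = 1; count equal: E = 1; n = 18.
Percentile rank = 100·(1 + 0.5·1)/18 = 100·1.5/18 = 8.333.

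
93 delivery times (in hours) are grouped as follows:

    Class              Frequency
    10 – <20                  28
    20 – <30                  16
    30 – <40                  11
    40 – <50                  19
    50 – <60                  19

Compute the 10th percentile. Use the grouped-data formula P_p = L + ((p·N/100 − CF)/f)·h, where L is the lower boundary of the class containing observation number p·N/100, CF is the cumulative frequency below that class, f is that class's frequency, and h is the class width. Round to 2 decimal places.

13.32

N = 93; target position k = 10/100 · 93 = 9.3.
Cumulative frequencies: 28, 44, 55, 74, 93.
Observation 9.3 falls in the class 10 – <20.
L = 10, CF = 0, f = 28, h = 10.
P10 = 10 + ((9.3 − 0)/28)·10 = 10 + 3.32143 = 13.3214.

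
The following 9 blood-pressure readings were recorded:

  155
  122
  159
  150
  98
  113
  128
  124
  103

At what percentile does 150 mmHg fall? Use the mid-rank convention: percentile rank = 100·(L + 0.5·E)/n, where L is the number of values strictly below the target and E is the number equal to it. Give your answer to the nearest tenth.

72.2

Sorted: 98, 103, 113, 122, 124, 128, 150, 155, 159.
Count below 150: L = 6; count equal: E = 1; n = 9.
Percentile rank = 100·(6 + 0.5·1)/9 = 100·6.5/9 = 72.22.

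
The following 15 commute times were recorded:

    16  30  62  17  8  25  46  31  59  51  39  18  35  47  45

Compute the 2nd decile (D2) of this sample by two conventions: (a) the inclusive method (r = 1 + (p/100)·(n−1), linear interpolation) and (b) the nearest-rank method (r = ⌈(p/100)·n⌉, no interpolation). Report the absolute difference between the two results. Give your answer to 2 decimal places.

0.80

Sorted: 8, 16, 17, 18, 25, 30, 31, 35, 39, 45, 46, 47, 51, 59, 62.
n = 15.
(a) r = 3.8; between ranks 3 (17) and 4 (18): 17.8.
(b) the nearest-rank method: rank 3 → 17.
|17.8 − 17| = 0.8.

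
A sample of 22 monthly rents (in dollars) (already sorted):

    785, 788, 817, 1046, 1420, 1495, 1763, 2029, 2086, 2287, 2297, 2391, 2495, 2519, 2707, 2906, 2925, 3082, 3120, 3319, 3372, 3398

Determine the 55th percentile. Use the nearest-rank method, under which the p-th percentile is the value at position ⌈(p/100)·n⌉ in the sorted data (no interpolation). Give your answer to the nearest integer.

2495

n = 22.
Position = ⌈55/100 · 22⌉ = ⌈12.1⌉ = 13.
The value at rank 13 is 2495.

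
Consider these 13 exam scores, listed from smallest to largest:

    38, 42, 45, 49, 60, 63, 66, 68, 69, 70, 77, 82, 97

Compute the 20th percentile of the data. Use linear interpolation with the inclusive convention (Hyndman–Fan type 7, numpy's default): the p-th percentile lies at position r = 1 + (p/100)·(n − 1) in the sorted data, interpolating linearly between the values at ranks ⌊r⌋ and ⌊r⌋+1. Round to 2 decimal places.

n = 13.
r = 1 + (20/100)·(13 − 1) = 1 + 2.4 = 3.4.
Rank 3 is 45 and rank 4 is 49.
Interpolate: 45 + 0.4·(49 − 45) = 45 + 0.4·4 = 46.6.

46.60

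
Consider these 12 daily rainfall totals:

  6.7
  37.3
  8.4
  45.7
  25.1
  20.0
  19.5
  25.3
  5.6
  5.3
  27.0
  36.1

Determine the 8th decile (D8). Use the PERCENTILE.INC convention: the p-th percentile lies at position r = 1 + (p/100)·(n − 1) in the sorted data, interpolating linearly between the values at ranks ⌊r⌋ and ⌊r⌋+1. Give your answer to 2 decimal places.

Sorted: 5.3, 5.6, 6.7, 8.4, 19.5, 20.0, 25.1, 25.3, 27.0, 36.1, 37.3, 45.7.
n = 12.
r = 1 + (80/100)·(12 − 1) = 1 + 8.8 = 9.8.
Rank 9 is 27.0 and rank 10 is 36.1.
Interpolate: 27.0 + 0.8·(36.1 − 27.0) = 27.0 + 0.8·9.1 = 34.28.

34.28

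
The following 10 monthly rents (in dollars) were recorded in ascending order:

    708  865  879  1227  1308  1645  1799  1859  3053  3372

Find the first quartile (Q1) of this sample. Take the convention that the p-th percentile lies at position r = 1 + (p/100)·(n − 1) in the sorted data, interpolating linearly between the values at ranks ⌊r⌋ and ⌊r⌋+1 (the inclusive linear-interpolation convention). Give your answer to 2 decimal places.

966.00

n = 10.
r = 1 + (25/100)·(10 − 1) = 1 + 2.25 = 3.25.
Rank 3 is 879 and rank 4 is 1227.
Interpolate: 879 + 0.25·(1227 − 879) = 879 + 0.25·348 = 966.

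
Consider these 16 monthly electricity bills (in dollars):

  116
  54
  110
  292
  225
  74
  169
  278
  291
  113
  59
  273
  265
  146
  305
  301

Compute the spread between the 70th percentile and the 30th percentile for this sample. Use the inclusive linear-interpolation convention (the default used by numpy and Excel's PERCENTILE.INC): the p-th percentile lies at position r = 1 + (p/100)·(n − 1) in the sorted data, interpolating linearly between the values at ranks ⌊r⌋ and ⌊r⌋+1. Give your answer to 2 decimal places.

161.00

Sorted: 54, 59, 74, 110, 113, 116, 146, 169, 225, 265, 273, 278, 291, 292, 301, 305.
n = 16.
P30: r = 5.5; ranks 5–6 are 113, 116; interpolating gives 114.5.
P70: r = 11.5; ranks 11–12 are 273, 278; interpolating gives 275.5.
Difference: 275.5 − 114.5 = 161.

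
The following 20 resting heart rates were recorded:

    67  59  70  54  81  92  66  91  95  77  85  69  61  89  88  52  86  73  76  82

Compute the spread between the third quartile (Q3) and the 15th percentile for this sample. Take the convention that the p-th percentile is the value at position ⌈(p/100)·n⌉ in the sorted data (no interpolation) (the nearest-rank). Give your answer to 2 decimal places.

27.00

Sorted: 52, 54, 59, 61, 66, 67, 69, 70, 73, 76, 77, 81, 82, 85, 86, 88, 89, 91, 92, 95.
n = 20.
P15: rank ⌈15/100·20⌉ = 3 → 59.
P75: rank ⌈75/100·20⌉ = 15 → 86.
Difference: 86 − 59 = 27.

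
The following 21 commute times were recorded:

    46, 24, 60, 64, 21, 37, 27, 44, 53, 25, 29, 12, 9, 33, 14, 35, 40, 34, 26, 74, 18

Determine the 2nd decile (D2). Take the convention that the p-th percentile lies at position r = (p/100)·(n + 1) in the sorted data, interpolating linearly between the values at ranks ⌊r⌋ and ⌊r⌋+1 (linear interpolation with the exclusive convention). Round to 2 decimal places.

Sorted: 9, 12, 14, 18, 21, 24, 25, 26, 27, 29, 33, 34, 35, 37, 40, 44, 46, 53, 60, 64, 74.
n = 21.
r = (20/100)·(21 + 1) = 4.4.
Rank 4 is 18 and rank 5 is 21.
Interpolate: 18 + 0.4·(21 − 18) = 18 + 0.4·3 = 19.2.

19.20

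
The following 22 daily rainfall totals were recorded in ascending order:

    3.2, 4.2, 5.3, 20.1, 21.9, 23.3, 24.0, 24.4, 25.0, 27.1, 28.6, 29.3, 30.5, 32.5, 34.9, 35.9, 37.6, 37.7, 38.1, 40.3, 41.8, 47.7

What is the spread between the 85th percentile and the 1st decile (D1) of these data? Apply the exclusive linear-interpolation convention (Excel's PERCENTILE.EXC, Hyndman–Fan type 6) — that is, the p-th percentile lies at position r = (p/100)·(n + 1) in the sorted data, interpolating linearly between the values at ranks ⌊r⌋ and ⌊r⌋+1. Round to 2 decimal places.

n = 22.
P10: r = 2.3; ranks 2–3 are 4.2, 5.3; interpolating gives 4.53.
P85: r = 19.55; ranks 19–20 are 38.1, 40.3; interpolating gives 39.31.
Difference: 39.31 − 4.53 = 34.78.

34.78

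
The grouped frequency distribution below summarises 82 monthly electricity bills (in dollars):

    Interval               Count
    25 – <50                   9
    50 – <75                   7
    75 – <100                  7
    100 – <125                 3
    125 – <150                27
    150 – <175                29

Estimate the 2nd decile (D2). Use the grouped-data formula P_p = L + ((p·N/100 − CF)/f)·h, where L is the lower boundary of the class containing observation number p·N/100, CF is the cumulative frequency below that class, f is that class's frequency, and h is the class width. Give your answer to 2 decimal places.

N = 82; target position k = 20/100 · 82 = 16.4.
Cumulative frequencies: 9, 16, 23, 26, 53, 82.
Observation 16.4 falls in the class 75 – <100.
L = 75, CF = 16, f = 7, h = 25.
P20 = 75 + ((16.4 − 16)/7)·25 = 75 + 1.42857 = 76.4286.

76.43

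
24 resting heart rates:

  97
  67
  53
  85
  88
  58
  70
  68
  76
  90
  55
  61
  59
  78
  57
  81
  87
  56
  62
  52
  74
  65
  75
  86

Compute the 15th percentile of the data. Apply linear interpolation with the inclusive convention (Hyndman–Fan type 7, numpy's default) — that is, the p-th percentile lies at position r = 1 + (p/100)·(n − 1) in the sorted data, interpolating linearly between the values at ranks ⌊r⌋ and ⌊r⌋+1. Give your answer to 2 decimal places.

Sorted: 52, 53, 55, 56, 57, 58, 59, 61, 62, 65, 67, 68, 70, 74, 75, 76, 78, 81, 85, 86, 87, 88, 90, 97.
n = 24.
r = 1 + (15/100)·(24 − 1) = 1 + 3.45 = 4.45.
Rank 4 is 56 and rank 5 is 57.
Interpolate: 56 + 0.45·(57 − 56) = 56 + 0.45·1 = 56.45.

56.45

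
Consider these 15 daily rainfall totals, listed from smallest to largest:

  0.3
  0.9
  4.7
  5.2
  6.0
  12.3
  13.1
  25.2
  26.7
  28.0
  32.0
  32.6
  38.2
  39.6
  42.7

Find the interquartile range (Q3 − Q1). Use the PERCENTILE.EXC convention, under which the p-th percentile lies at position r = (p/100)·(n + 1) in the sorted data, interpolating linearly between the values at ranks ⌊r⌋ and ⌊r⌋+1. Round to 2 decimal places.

27.40

n = 15.
P25: r = 4 (integer) → 5.2.
P75: r = 12 (integer) → 32.6.
Difference: 32.6 − 5.2 = 27.4.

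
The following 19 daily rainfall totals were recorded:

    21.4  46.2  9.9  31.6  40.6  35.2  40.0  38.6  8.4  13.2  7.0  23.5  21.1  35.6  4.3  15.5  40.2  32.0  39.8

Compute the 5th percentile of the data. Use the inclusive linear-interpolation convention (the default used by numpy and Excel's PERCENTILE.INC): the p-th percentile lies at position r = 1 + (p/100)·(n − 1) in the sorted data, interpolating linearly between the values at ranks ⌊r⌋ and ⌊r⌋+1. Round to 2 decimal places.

Sorted: 4.3, 7.0, 8.4, 9.9, 13.2, 15.5, 21.1, 21.4, 23.5, 31.6, 32.0, 35.2, 35.6, 38.6, 39.8, 40.0, 40.2, 40.6, 46.2.
n = 19.
r = 1 + (5/100)·(19 − 1) = 1 + 0.9 = 1.9.
Rank 1 is 4.3 and rank 2 is 7.0.
Interpolate: 4.3 + 0.9·(7.0 − 4.3) = 4.3 + 0.9·2.7 = 6.73.

6.73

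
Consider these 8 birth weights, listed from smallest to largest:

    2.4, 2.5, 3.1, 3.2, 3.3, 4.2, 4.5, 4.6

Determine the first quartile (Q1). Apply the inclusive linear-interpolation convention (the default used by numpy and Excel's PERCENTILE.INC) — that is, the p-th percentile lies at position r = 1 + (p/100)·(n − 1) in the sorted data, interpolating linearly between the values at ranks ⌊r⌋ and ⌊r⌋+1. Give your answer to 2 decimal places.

2.95

n = 8.
r = 1 + (25/100)·(8 − 1) = 1 + 1.75 = 2.75.
Rank 2 is 2.5 and rank 3 is 3.1.
Interpolate: 2.5 + 0.75·(3.1 − 2.5) = 2.5 + 0.75·0.6 = 2.95.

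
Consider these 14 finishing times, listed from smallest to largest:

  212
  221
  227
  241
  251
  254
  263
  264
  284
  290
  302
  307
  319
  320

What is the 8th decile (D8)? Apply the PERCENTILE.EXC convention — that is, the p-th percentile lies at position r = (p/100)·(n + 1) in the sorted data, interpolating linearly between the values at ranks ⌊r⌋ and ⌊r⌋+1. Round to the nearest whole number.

307

n = 14.
r = (80/100)·(14 + 1) = 12.
r is an integer, so P80 is the value at rank 12: 307.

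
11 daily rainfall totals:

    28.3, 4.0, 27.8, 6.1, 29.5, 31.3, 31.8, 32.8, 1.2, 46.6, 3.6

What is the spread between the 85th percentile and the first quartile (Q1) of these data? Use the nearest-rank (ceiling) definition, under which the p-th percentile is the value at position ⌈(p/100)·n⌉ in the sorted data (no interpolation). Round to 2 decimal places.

28.80

Sorted: 1.2, 3.6, 4.0, 6.1, 27.8, 28.3, 29.5, 31.3, 31.8, 32.8, 46.6.
n = 11.
P25: rank ⌈25/100·11⌉ = 3 → 4.
P85: rank ⌈85/100·11⌉ = 10 → 32.8.
Difference: 32.8 − 4 = 28.8.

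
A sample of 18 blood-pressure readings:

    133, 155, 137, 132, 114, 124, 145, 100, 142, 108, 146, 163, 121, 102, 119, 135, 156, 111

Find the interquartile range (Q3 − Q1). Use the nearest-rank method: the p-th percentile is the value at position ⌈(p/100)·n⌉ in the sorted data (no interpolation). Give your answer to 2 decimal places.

Sorted: 100, 102, 108, 111, 114, 119, 121, 124, 132, 133, 135, 137, 142, 145, 146, 155, 156, 163.
n = 18.
P25: rank ⌈25/100·18⌉ = 5 → 114.
P75: rank ⌈75/100·18⌉ = 14 → 145.
Difference: 145 − 114 = 31.

31.00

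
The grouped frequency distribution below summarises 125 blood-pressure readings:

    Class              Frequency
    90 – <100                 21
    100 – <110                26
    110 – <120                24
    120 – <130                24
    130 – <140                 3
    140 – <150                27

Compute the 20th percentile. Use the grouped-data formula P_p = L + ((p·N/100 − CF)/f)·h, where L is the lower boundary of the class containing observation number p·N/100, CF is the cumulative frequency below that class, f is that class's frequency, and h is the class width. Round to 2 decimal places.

101.54

N = 125; target position k = 20/100 · 125 = 25.
Cumulative frequencies: 21, 47, 71, 95, 98, 125.
Observation 25 falls in the class 100 – <110.
L = 100, CF = 21, f = 26, h = 10.
P20 = 100 + ((25 − 21)/26)·10 = 100 + 1.53846 = 101.538.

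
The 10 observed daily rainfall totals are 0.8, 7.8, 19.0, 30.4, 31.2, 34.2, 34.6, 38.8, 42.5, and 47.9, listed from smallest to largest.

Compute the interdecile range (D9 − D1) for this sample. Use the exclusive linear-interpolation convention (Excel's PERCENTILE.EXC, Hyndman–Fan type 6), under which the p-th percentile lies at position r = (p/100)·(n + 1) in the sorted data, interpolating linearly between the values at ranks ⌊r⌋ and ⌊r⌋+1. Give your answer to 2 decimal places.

45.86

n = 10.
P10: r = 1.1; ranks 1–2 are 0.8, 7.8; interpolating gives 1.5.
P90: r = 9.9; ranks 9–10 are 42.5, 47.9; interpolating gives 47.36.
Difference: 47.36 − 1.5 = 45.86.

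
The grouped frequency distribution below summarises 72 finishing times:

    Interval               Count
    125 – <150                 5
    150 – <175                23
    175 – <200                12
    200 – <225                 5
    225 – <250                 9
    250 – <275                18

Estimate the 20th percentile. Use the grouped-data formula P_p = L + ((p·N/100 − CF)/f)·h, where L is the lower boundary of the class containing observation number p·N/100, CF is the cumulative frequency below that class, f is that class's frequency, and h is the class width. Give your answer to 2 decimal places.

N = 72; target position k = 20/100 · 72 = 14.4.
Cumulative frequencies: 5, 28, 40, 45, 54, 72.
Observation 14.4 falls in the class 150 – <175.
L = 150, CF = 5, f = 23, h = 25.
P20 = 150 + ((14.4 − 5)/23)·25 = 150 + 10.2174 = 160.217.

160.22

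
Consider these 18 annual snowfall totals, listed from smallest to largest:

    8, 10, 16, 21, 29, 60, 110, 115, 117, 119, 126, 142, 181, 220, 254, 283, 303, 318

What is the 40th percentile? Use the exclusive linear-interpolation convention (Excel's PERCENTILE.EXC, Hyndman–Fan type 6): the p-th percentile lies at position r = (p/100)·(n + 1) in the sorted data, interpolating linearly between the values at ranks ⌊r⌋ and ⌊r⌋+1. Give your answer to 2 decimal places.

113.00

n = 18.
r = (40/100)·(18 + 1) = 7.6.
Rank 7 is 110 and rank 8 is 115.
Interpolate: 110 + 0.6·(115 − 110) = 110 + 0.6·5 = 113.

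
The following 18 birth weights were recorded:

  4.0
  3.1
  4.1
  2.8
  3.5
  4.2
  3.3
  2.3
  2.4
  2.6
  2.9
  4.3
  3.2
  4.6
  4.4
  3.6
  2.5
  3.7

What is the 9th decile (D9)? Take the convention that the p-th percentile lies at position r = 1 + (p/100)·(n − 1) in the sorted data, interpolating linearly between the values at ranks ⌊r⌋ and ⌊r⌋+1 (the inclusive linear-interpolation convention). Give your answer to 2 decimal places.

4.33

Sorted: 2.3, 2.4, 2.5, 2.6, 2.8, 2.9, 3.1, 3.2, 3.3, 3.5, 3.6, 3.7, 4.0, 4.1, 4.2, 4.3, 4.4, 4.6.
n = 18.
r = 1 + (90/100)·(18 − 1) = 1 + 15.3 = 16.3.
Rank 16 is 4.3 and rank 17 is 4.4.
Interpolate: 4.3 + 0.3·(4.4 − 4.3) = 4.3 + 0.3·0.1 = 4.33.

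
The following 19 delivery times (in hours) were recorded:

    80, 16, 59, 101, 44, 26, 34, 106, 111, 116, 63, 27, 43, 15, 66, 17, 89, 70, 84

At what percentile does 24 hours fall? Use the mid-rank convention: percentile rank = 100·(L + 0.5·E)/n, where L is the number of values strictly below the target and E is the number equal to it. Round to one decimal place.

15.8

Sorted: 15, 16, 17, 26, 27, 34, 43, 44, 59, 63, 66, 70, 80, 84, 89, 101, 106, 111, 116.
Count below 24: L = 3; count equal: E = 0; n = 19.
Percentile rank = 100·(3 + 0.5·0)/19 = 100·3/19 = 15.79.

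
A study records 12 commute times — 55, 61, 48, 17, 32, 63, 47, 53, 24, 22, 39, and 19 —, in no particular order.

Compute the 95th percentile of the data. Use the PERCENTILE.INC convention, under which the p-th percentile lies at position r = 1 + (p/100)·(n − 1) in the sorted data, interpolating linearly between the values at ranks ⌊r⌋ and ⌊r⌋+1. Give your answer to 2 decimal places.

61.90

Sorted: 17, 19, 22, 24, 32, 39, 47, 48, 53, 55, 61, 63.
n = 12.
r = 1 + (95/100)·(12 − 1) = 1 + 10.45 = 11.45.
Rank 11 is 61 and rank 12 is 63.
Interpolate: 61 + 0.45·(63 − 61) = 61 + 0.45·2 = 61.9.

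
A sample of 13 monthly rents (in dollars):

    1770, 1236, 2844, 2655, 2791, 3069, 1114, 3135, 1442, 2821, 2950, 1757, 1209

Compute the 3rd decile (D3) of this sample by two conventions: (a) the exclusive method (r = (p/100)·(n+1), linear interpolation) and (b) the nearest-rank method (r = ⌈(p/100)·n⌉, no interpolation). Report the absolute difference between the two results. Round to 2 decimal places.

63.00

Sorted: 1114, 1209, 1236, 1442, 1757, 1770, 2655, 2791, 2821, 2844, 2950, 3069, 3135.
n = 13.
(a) r = 4.2; between ranks 4 (1442) and 5 (1757): 1505.
(b) the nearest-rank method: rank 4 → 1442.
|1505 − 1442| = 63.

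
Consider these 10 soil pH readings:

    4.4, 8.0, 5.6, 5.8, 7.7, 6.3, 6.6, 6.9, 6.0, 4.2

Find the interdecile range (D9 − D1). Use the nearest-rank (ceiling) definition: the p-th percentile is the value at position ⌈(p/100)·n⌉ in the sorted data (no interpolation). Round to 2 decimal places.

Sorted: 4.2, 4.4, 5.6, 5.8, 6.0, 6.3, 6.6, 6.9, 7.7, 8.0.
n = 10.
P10: rank ⌈10/100·10⌉ = 1 → 4.2.
P90: rank ⌈90/100·10⌉ = 9 → 7.7.
Difference: 7.7 − 4.2 = 3.5.

3.50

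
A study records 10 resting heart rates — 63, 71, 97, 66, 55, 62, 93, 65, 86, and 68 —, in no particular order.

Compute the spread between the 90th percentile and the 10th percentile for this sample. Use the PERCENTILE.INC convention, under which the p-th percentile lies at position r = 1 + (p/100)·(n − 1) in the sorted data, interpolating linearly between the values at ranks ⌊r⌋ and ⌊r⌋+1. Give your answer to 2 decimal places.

Sorted: 55, 62, 63, 65, 66, 68, 71, 86, 93, 97.
n = 10.
P10: r = 1.9; ranks 1–2 are 55, 62; interpolating gives 61.3.
P90: r = 9.1; ranks 9–10 are 93, 97; interpolating gives 93.4.
Difference: 93.4 − 61.3 = 32.1.

32.10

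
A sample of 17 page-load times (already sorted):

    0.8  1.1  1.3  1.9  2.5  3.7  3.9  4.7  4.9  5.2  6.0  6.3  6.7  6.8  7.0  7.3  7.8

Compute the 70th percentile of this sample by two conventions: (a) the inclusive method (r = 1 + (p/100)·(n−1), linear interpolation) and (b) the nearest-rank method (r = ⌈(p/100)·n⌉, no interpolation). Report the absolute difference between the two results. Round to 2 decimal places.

n = 17.
(a) r = 12.2; between ranks 12 (6.3) and 13 (6.7): 6.38.
(b) the nearest-rank method: rank 12 → 6.3.
|6.38 − 6.3| = 0.08.

0.08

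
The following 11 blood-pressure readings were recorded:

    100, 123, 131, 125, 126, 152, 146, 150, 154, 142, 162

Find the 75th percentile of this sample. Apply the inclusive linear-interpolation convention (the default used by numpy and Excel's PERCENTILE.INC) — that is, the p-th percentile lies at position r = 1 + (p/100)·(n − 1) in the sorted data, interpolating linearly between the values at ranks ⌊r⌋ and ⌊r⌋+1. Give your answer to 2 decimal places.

Sorted: 100, 123, 125, 126, 131, 142, 146, 150, 152, 154, 162.
n = 11.
r = 1 + (75/100)·(11 − 1) = 1 + 7.5 = 8.5.
Rank 8 is 150 and rank 9 is 152.
Interpolate: 150 + 0.5·(152 − 150) = 150 + 0.5·2 = 151.

151.00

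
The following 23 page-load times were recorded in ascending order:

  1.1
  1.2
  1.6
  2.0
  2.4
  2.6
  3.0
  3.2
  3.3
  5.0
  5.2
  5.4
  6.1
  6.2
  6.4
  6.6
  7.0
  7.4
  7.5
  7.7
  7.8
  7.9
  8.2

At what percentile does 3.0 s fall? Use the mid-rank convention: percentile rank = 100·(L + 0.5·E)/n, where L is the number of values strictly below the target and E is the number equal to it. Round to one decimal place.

28.3

Count below 3.0: L = 6; count equal: E = 1; n = 23.
Percentile rank = 100·(6 + 0.5·1)/23 = 100·6.5/23 = 28.26.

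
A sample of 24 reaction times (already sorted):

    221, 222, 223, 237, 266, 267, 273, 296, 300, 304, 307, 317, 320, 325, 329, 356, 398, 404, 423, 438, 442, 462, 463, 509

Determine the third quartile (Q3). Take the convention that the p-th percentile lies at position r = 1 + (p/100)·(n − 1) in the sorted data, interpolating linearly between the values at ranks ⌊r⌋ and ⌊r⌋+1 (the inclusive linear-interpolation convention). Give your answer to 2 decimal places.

408.75

n = 24.
r = 1 + (75/100)·(24 − 1) = 1 + 17.25 = 18.25.
Rank 18 is 404 and rank 19 is 423.
Interpolate: 404 + 0.25·(423 − 404) = 404 + 0.25·19 = 408.75.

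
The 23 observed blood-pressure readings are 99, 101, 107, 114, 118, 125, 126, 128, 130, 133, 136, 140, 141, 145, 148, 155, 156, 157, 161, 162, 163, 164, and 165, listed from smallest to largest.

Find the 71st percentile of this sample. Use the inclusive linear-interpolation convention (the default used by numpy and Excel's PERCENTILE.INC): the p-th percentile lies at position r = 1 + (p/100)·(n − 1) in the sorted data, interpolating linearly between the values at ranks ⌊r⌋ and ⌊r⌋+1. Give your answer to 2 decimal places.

n = 23.
r = 1 + (71/100)·(23 − 1) = 1 + 15.62 = 16.62.
Rank 16 is 155 and rank 17 is 156.
Interpolate: 155 + 0.62·(156 − 155) = 155 + 0.62·1 = 155.62.

155.62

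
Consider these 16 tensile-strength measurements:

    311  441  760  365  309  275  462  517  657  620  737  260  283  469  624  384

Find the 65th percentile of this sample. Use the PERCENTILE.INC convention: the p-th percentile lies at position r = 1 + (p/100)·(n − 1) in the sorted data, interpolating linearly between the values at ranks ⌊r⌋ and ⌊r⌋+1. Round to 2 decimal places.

Sorted: 260, 275, 283, 309, 311, 365, 384, 441, 462, 469, 517, 620, 624, 657, 737, 760.
n = 16.
r = 1 + (65/100)·(16 − 1) = 1 + 9.75 = 10.75.
Rank 10 is 469 and rank 11 is 517.
Interpolate: 469 + 0.75·(517 − 469) = 469 + 0.75·48 = 505.

505.00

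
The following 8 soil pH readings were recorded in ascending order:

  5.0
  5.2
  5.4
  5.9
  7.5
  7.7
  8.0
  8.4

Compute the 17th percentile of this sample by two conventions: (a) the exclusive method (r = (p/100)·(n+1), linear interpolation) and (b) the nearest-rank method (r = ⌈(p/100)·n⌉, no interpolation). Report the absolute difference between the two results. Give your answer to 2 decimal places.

0.09

n = 8.
(a) r = 1.53; between ranks 1 (5.0) and 2 (5.2): 5.106.
(b) the nearest-rank method: rank 2 → 5.2.
|5.106 − 5.2| = 0.094.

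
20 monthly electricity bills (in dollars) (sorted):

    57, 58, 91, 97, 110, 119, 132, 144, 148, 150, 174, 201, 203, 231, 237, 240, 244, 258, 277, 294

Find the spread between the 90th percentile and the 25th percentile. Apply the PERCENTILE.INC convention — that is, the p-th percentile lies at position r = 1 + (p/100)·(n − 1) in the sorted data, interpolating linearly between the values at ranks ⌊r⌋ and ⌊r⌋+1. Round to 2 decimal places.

143.15

n = 20.
P25: r = 5.75; ranks 5–6 are 110, 119; interpolating gives 116.75.
P90: r = 18.1; ranks 18–19 are 258, 277; interpolating gives 259.9.
Difference: 259.9 − 116.75 = 143.15.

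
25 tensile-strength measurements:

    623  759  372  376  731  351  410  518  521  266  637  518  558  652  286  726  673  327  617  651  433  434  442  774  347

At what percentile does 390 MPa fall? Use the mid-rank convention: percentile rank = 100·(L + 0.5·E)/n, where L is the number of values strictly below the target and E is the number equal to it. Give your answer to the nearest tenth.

28.0

Sorted: 266, 286, 327, 347, 351, 372, 376, 410, 433, 434, 442, 518, 518, 521, 558, 617, 623, 637, 651, 652, 673, 726, 731, 759, 774.
Count below 390: L = 7; count equal: E = 0; n = 25.
Percentile rank = 100·(7 + 0.5·0)/25 = 100·7/25 = 28.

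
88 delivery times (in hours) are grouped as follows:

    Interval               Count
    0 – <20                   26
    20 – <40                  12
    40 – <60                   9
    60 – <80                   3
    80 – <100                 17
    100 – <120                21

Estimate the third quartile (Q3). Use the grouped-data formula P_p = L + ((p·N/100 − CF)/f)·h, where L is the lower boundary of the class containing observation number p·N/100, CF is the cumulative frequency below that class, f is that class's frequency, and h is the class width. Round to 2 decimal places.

N = 88; target position k = 75/100 · 88 = 66.
Cumulative frequencies: 26, 38, 47, 50, 67, 88.
Observation 66 falls in the class 80 – <100.
L = 80, CF = 50, f = 17, h = 20.
P75 = 80 + ((66 − 50)/17)·20 = 80 + 18.8235 = 98.8235.

98.82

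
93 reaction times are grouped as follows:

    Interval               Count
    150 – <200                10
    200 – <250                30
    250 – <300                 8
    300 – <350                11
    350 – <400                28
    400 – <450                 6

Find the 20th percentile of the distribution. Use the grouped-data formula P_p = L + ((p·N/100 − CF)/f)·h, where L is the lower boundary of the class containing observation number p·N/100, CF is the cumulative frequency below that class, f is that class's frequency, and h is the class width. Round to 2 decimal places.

N = 93; target position k = 20/100 · 93 = 18.6.
Cumulative frequencies: 10, 40, 48, 59, 87, 93.
Observation 18.6 falls in the class 200 – <250.
L = 200, CF = 10, f = 30, h = 50.
P20 = 200 + ((18.6 − 10)/30)·50 = 200 + 14.3333 = 214.333.

214.33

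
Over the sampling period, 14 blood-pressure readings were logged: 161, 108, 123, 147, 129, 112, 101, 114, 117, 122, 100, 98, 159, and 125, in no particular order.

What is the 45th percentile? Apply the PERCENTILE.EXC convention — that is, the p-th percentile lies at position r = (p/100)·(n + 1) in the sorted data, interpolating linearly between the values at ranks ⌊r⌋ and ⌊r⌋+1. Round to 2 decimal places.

Sorted: 98, 100, 101, 108, 112, 114, 117, 122, 123, 125, 129, 147, 159, 161.
n = 14.
r = (45/100)·(14 + 1) = 6.75.
Rank 6 is 114 and rank 7 is 117.
Interpolate: 114 + 0.75·(117 − 114) = 114 + 0.75·3 = 116.25.

116.25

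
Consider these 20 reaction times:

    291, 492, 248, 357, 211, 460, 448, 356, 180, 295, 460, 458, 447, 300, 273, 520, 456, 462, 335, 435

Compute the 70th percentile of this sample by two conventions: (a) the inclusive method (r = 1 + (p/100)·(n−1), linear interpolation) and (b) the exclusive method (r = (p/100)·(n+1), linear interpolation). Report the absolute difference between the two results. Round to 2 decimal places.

0.80

Sorted: 180, 211, 248, 273, 291, 295, 300, 335, 356, 357, 435, 447, 448, 456, 458, 460, 460, 462, 492, 520.
n = 20.
(a) r = 14.3; between ranks 14 (456) and 15 (458): 456.6.
(b) r = 14.7; between ranks 14 (456) and 15 (458): 457.4.
|456.6 − 457.4| = 0.8.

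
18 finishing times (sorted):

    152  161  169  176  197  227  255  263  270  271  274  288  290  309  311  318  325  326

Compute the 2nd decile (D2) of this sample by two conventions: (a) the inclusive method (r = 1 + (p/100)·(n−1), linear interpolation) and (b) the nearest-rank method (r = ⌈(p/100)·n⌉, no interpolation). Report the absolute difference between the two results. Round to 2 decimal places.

n = 18.
(a) r = 4.4; between ranks 4 (176) and 5 (197): 184.4.
(b) the nearest-rank method: rank 4 → 176.
|184.4 − 176| = 8.4.

8.40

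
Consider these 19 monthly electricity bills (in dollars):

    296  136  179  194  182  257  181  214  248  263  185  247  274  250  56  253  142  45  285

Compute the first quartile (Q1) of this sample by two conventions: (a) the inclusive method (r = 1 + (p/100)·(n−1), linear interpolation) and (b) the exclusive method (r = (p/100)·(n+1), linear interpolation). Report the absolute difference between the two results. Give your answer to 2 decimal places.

1.00

Sorted: 45, 56, 136, 142, 179, 181, 182, 185, 194, 214, 247, 248, 250, 253, 257, 263, 274, 285, 296.
n = 19.
(a) r = 5.5; between ranks 5 (179) and 6 (181): 180.
(b) r = 5 → value at rank 5 = 179.
|180 − 179| = 1.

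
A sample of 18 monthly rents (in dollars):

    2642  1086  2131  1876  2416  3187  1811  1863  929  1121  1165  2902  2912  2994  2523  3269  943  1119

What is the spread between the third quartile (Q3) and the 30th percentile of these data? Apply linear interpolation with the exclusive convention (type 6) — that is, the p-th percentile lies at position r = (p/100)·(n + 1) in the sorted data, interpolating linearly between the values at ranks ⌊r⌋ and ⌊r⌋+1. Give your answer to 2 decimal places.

1752.70

Sorted: 929, 943, 1086, 1119, 1121, 1165, 1811, 1863, 1876, 2131, 2416, 2523, 2642, 2902, 2912, 2994, 3187, 3269.
n = 18.
P30: r = 5.7; ranks 5–6 are 1121, 1165; interpolating gives 1151.8.
P75: r = 14.25; ranks 14–15 are 2902, 2912; interpolating gives 2904.5.
Difference: 2904.5 − 1151.8 = 1752.7.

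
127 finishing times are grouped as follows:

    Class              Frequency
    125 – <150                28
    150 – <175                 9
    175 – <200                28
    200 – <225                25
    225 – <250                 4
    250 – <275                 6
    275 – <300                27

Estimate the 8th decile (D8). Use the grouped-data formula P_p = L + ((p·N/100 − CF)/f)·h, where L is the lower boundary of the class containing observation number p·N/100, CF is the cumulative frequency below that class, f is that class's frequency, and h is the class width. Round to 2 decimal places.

N = 127; target position k = 80/100 · 127 = 101.6.
Cumulative frequencies: 28, 37, 65, 90, 94, 100, 127.
Observation 101.6 falls in the class 275 – <300.
L = 275, CF = 100, f = 27, h = 25.
P80 = 275 + ((101.6 − 100)/27)·25 = 275 + 1.48148 = 276.481.

276.48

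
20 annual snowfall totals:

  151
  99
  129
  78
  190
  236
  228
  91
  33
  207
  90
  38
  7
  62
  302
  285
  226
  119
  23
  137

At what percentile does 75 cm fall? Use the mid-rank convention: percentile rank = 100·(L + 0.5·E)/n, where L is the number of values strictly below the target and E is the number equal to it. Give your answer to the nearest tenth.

25.0

Sorted: 7, 23, 33, 38, 62, 78, 90, 91, 99, 119, 129, 137, 151, 190, 207, 226, 228, 236, 285, 302.
Count below 75: L = 5; count equal: E = 0; n = 20.
Percentile rank = 100·(5 + 0.5·0)/20 = 100·5/20 = 25.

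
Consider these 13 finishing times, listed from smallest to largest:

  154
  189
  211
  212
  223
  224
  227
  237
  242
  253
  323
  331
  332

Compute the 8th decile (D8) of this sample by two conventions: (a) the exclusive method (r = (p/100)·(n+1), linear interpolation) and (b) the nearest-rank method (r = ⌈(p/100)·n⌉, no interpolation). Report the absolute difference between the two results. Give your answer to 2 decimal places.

1.60

n = 13.
(a) r = 11.2; between ranks 11 (323) and 12 (331): 324.6.
(b) the nearest-rank method: rank 11 → 323.
|324.6 − 323| = 1.6.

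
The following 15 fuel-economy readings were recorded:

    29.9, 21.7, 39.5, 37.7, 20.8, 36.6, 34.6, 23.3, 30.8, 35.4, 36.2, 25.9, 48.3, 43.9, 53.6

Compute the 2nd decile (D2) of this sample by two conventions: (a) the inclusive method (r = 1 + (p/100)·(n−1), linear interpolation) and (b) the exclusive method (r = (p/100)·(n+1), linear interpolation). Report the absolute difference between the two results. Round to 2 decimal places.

Sorted: 20.8, 21.7, 23.3, 25.9, 29.9, 30.8, 34.6, 35.4, 36.2, 36.6, 37.7, 39.5, 43.9, 48.3, 53.6.
n = 15.
(a) r = 3.8; between ranks 3 (23.3) and 4 (25.9): 25.38.
(b) r = 3.2; between ranks 3 (23.3) and 4 (25.9): 23.82.
|25.38 − 23.82| = 1.56.

1.56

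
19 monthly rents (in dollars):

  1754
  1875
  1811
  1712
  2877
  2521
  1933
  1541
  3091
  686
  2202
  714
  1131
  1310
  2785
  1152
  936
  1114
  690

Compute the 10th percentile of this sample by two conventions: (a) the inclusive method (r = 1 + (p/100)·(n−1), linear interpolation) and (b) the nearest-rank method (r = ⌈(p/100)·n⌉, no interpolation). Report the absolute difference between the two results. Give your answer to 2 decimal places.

Sorted: 686, 690, 714, 936, 1114, 1131, 1152, 1310, 1541, 1712, 1754, 1811, 1875, 1933, 2202, 2521, 2785, 2877, 3091.
n = 19.
(a) r = 2.8; between ranks 2 (690) and 3 (714): 709.2.
(b) the nearest-rank method: rank 2 → 690.
|709.2 − 690| = 19.2.

19.20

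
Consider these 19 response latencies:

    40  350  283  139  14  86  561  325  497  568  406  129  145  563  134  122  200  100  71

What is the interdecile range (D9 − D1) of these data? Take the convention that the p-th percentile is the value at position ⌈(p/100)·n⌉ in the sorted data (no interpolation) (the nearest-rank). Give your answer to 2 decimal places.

523.00

Sorted: 14, 40, 71, 86, 100, 122, 129, 134, 139, 145, 200, 283, 325, 350, 406, 497, 561, 563, 568.
n = 19.
P10: rank ⌈10/100·19⌉ = 2 → 40.
P90: rank ⌈90/100·19⌉ = 18 → 563.
Difference: 563 − 40 = 523.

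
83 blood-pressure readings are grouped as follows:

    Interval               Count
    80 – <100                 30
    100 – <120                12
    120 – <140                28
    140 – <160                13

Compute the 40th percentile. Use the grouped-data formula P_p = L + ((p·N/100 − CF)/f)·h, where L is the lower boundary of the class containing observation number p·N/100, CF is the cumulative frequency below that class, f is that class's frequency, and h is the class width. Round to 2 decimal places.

N = 83; target position k = 40/100 · 83 = 33.2.
Cumulative frequencies: 30, 42, 70, 83.
Observation 33.2 falls in the class 100 – <120.
L = 100, CF = 30, f = 12, h = 20.
P40 = 100 + ((33.2 − 30)/12)·20 = 100 + 5.33333 = 105.333.

105.33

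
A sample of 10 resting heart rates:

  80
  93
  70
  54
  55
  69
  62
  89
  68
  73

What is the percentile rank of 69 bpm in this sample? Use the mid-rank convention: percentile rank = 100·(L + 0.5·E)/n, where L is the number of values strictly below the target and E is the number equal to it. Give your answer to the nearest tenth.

45.0

Sorted: 54, 55, 62, 68, 69, 70, 73, 80, 89, 93.
Count below 69: L = 4; count equal: E = 1; n = 10.
Percentile rank = 100·(4 + 0.5·1)/10 = 100·4.5/10 = 45.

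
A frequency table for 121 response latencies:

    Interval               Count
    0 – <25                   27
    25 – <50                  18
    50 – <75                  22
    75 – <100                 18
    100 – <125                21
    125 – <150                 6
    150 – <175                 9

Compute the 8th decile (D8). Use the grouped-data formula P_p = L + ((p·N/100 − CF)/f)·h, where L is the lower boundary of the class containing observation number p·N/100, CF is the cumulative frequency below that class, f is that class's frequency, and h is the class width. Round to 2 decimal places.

114.05

N = 121; target position k = 80/100 · 121 = 96.8.
Cumulative frequencies: 27, 45, 67, 85, 106, 112, 121.
Observation 96.8 falls in the class 100 – <125.
L = 100, CF = 85, f = 21, h = 25.
P80 = 100 + ((96.8 − 85)/21)·25 = 100 + 14.0476 = 114.048.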